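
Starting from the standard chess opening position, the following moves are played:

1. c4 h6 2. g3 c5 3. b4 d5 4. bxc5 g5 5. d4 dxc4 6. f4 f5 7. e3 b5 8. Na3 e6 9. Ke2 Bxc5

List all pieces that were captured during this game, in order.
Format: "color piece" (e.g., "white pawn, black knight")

Tracking captures:
  bxc5: captured black pawn
  dxc4: captured white pawn
  Bxc5: captured white pawn

black pawn, white pawn, white pawn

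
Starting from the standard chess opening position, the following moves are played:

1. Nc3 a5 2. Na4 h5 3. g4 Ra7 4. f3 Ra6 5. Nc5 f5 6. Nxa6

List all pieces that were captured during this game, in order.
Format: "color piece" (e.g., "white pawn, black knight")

Tracking captures:
  Nxa6: captured black rook

black rook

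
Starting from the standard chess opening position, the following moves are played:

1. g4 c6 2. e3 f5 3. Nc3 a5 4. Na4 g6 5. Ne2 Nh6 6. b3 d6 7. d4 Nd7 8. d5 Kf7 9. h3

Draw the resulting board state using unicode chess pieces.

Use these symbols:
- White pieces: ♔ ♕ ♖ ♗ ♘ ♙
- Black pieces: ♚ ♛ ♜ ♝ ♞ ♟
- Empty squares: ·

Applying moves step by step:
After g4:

♜ ♞ ♝ ♛ ♚ ♝ ♞ ♜
♟ ♟ ♟ ♟ ♟ ♟ ♟ ♟
· · · · · · · ·
· · · · · · · ·
· · · · · · ♙ ·
· · · · · · · ·
♙ ♙ ♙ ♙ ♙ ♙ · ♙
♖ ♘ ♗ ♕ ♔ ♗ ♘ ♖


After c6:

♜ ♞ ♝ ♛ ♚ ♝ ♞ ♜
♟ ♟ · ♟ ♟ ♟ ♟ ♟
· · ♟ · · · · ·
· · · · · · · ·
· · · · · · ♙ ·
· · · · · · · ·
♙ ♙ ♙ ♙ ♙ ♙ · ♙
♖ ♘ ♗ ♕ ♔ ♗ ♘ ♖


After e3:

♜ ♞ ♝ ♛ ♚ ♝ ♞ ♜
♟ ♟ · ♟ ♟ ♟ ♟ ♟
· · ♟ · · · · ·
· · · · · · · ·
· · · · · · ♙ ·
· · · · ♙ · · ·
♙ ♙ ♙ ♙ · ♙ · ♙
♖ ♘ ♗ ♕ ♔ ♗ ♘ ♖


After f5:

♜ ♞ ♝ ♛ ♚ ♝ ♞ ♜
♟ ♟ · ♟ ♟ · ♟ ♟
· · ♟ · · · · ·
· · · · · ♟ · ·
· · · · · · ♙ ·
· · · · ♙ · · ·
♙ ♙ ♙ ♙ · ♙ · ♙
♖ ♘ ♗ ♕ ♔ ♗ ♘ ♖


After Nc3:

♜ ♞ ♝ ♛ ♚ ♝ ♞ ♜
♟ ♟ · ♟ ♟ · ♟ ♟
· · ♟ · · · · ·
· · · · · ♟ · ·
· · · · · · ♙ ·
· · ♘ · ♙ · · ·
♙ ♙ ♙ ♙ · ♙ · ♙
♖ · ♗ ♕ ♔ ♗ ♘ ♖


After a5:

♜ ♞ ♝ ♛ ♚ ♝ ♞ ♜
· ♟ · ♟ ♟ · ♟ ♟
· · ♟ · · · · ·
♟ · · · · ♟ · ·
· · · · · · ♙ ·
· · ♘ · ♙ · · ·
♙ ♙ ♙ ♙ · ♙ · ♙
♖ · ♗ ♕ ♔ ♗ ♘ ♖


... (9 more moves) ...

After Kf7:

♜ · ♝ ♛ · ♝ · ♜
· ♟ · ♞ ♟ ♚ · ♟
· · ♟ ♟ · · ♟ ♞
♟ · · ♙ · ♟ · ·
♘ · · · · · ♙ ·
· ♙ · · ♙ · · ·
♙ · ♙ · ♘ ♙ · ♙
♖ · ♗ ♕ ♔ ♗ · ♖


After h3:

♜ · ♝ ♛ · ♝ · ♜
· ♟ · ♞ ♟ ♚ · ♟
· · ♟ ♟ · · ♟ ♞
♟ · · ♙ · ♟ · ·
♘ · · · · · ♙ ·
· ♙ · · ♙ · · ♙
♙ · ♙ · ♘ ♙ · ·
♖ · ♗ ♕ ♔ ♗ · ♖



  a b c d e f g h
  ─────────────────
8│♜ · ♝ ♛ · ♝ · ♜│8
7│· ♟ · ♞ ♟ ♚ · ♟│7
6│· · ♟ ♟ · · ♟ ♞│6
5│♟ · · ♙ · ♟ · ·│5
4│♘ · · · · · ♙ ·│4
3│· ♙ · · ♙ · · ♙│3
2│♙ · ♙ · ♘ ♙ · ·│2
1│♖ · ♗ ♕ ♔ ♗ · ♖│1
  ─────────────────
  a b c d e f g h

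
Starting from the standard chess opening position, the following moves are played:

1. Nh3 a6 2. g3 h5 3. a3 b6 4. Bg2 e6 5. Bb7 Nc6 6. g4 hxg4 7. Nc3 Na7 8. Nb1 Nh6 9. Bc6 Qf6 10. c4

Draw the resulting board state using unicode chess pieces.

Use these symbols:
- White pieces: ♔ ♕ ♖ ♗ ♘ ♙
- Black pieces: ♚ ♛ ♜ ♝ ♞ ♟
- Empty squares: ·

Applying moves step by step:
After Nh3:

♜ ♞ ♝ ♛ ♚ ♝ ♞ ♜
♟ ♟ ♟ ♟ ♟ ♟ ♟ ♟
· · · · · · · ·
· · · · · · · ·
· · · · · · · ·
· · · · · · · ♘
♙ ♙ ♙ ♙ ♙ ♙ ♙ ♙
♖ ♘ ♗ ♕ ♔ ♗ · ♖


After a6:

♜ ♞ ♝ ♛ ♚ ♝ ♞ ♜
· ♟ ♟ ♟ ♟ ♟ ♟ ♟
♟ · · · · · · ·
· · · · · · · ·
· · · · · · · ·
· · · · · · · ♘
♙ ♙ ♙ ♙ ♙ ♙ ♙ ♙
♖ ♘ ♗ ♕ ♔ ♗ · ♖


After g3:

♜ ♞ ♝ ♛ ♚ ♝ ♞ ♜
· ♟ ♟ ♟ ♟ ♟ ♟ ♟
♟ · · · · · · ·
· · · · · · · ·
· · · · · · · ·
· · · · · · ♙ ♘
♙ ♙ ♙ ♙ ♙ ♙ · ♙
♖ ♘ ♗ ♕ ♔ ♗ · ♖


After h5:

♜ ♞ ♝ ♛ ♚ ♝ ♞ ♜
· ♟ ♟ ♟ ♟ ♟ ♟ ·
♟ · · · · · · ·
· · · · · · · ♟
· · · · · · · ·
· · · · · · ♙ ♘
♙ ♙ ♙ ♙ ♙ ♙ · ♙
♖ ♘ ♗ ♕ ♔ ♗ · ♖


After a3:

♜ ♞ ♝ ♛ ♚ ♝ ♞ ♜
· ♟ ♟ ♟ ♟ ♟ ♟ ·
♟ · · · · · · ·
· · · · · · · ♟
· · · · · · · ·
♙ · · · · · ♙ ♘
· ♙ ♙ ♙ ♙ ♙ · ♙
♖ ♘ ♗ ♕ ♔ ♗ · ♖


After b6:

♜ ♞ ♝ ♛ ♚ ♝ ♞ ♜
· · ♟ ♟ ♟ ♟ ♟ ·
♟ ♟ · · · · · ·
· · · · · · · ♟
· · · · · · · ·
♙ · · · · · ♙ ♘
· ♙ ♙ ♙ ♙ ♙ · ♙
♖ ♘ ♗ ♕ ♔ ♗ · ♖


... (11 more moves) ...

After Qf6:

♜ · ♝ · ♚ ♝ · ♜
♞ · ♟ ♟ · ♟ ♟ ·
♟ ♟ ♗ · ♟ ♛ · ♞
· · · · · · · ·
· · · · · · ♟ ·
♙ · · · · · · ♘
· ♙ ♙ ♙ ♙ ♙ · ♙
♖ ♘ ♗ ♕ ♔ · · ♖


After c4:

♜ · ♝ · ♚ ♝ · ♜
♞ · ♟ ♟ · ♟ ♟ ·
♟ ♟ ♗ · ♟ ♛ · ♞
· · · · · · · ·
· · ♙ · · · ♟ ·
♙ · · · · · · ♘
· ♙ · ♙ ♙ ♙ · ♙
♖ ♘ ♗ ♕ ♔ · · ♖



  a b c d e f g h
  ─────────────────
8│♜ · ♝ · ♚ ♝ · ♜│8
7│♞ · ♟ ♟ · ♟ ♟ ·│7
6│♟ ♟ ♗ · ♟ ♛ · ♞│6
5│· · · · · · · ·│5
4│· · ♙ · · · ♟ ·│4
3│♙ · · · · · · ♘│3
2│· ♙ · ♙ ♙ ♙ · ♙│2
1│♖ ♘ ♗ ♕ ♔ · · ♖│1
  ─────────────────
  a b c d e f g h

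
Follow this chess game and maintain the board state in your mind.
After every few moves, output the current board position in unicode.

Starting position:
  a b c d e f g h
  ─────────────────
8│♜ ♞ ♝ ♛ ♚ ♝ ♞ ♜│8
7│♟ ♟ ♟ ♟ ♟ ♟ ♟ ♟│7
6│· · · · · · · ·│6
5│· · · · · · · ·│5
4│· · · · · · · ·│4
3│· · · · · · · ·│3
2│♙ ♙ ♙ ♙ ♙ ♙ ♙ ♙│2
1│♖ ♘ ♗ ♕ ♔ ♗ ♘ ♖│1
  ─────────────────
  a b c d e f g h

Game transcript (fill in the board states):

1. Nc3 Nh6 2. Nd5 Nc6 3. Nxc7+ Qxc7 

  a b c d e f g h
  ─────────────────
8│♜ · ♝ · ♚ ♝ · ♜│8
7│♟ ♟ ♛ ♟ ♟ ♟ ♟ ♟│7
6│· · ♞ · · · · ♞│6
5│· · · · · · · ·│5
4│· · · · · · · ·│4
3│· · · · · · · ·│3
2│♙ ♙ ♙ ♙ ♙ ♙ ♙ ♙│2
1│♖ · ♗ ♕ ♔ ♗ ♘ ♖│1
  ─────────────────
  a b c d e f g h

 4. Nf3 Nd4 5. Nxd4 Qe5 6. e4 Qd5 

  a b c d e f g h
  ─────────────────
8│♜ · ♝ · ♚ ♝ · ♜│8
7│♟ ♟ · ♟ ♟ ♟ ♟ ♟│7
6│· · · · · · · ♞│6
5│· · · ♛ · · · ·│5
4│· · · ♘ ♙ · · ·│4
3│· · · · · · · ·│3
2│♙ ♙ ♙ ♙ · ♙ ♙ ♙│2
1│♖ · ♗ ♕ ♔ ♗ · ♖│1
  ─────────────────
  a b c d e f g h

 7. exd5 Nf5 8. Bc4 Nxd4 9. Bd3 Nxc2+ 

  a b c d e f g h
  ─────────────────
8│♜ · ♝ · ♚ ♝ · ♜│8
7│♟ ♟ · ♟ ♟ ♟ ♟ ♟│7
6│· · · · · · · ·│6
5│· · · ♙ · · · ·│5
4│· · · · · · · ·│4
3│· · · ♗ · · · ·│3
2│♙ ♙ ♞ ♙ · ♙ ♙ ♙│2
1│♖ · ♗ ♕ ♔ · · ♖│1
  ─────────────────
  a b c d e f g h

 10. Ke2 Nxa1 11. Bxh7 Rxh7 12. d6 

  a b c d e f g h
  ─────────────────
8│♜ · ♝ · ♚ ♝ · ·│8
7│♟ ♟ · ♟ ♟ ♟ ♟ ♜│7
6│· · · ♙ · · · ·│6
5│· · · · · · · ·│5
4│· · · · · · · ·│4
3│· · · · · · · ·│3
2│♙ ♙ · ♙ ♔ ♙ ♙ ♙│2
1│♞ · ♗ ♕ · · · ♖│1
  ─────────────────
  a b c d e f g h


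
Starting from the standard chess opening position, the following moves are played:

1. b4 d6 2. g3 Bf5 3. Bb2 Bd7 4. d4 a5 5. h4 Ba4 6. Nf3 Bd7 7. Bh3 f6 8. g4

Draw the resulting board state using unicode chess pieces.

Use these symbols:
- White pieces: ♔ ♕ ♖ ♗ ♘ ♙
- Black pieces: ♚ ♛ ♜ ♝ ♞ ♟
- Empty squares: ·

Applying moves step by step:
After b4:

♜ ♞ ♝ ♛ ♚ ♝ ♞ ♜
♟ ♟ ♟ ♟ ♟ ♟ ♟ ♟
· · · · · · · ·
· · · · · · · ·
· ♙ · · · · · ·
· · · · · · · ·
♙ · ♙ ♙ ♙ ♙ ♙ ♙
♖ ♘ ♗ ♕ ♔ ♗ ♘ ♖


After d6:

♜ ♞ ♝ ♛ ♚ ♝ ♞ ♜
♟ ♟ ♟ · ♟ ♟ ♟ ♟
· · · ♟ · · · ·
· · · · · · · ·
· ♙ · · · · · ·
· · · · · · · ·
♙ · ♙ ♙ ♙ ♙ ♙ ♙
♖ ♘ ♗ ♕ ♔ ♗ ♘ ♖


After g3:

♜ ♞ ♝ ♛ ♚ ♝ ♞ ♜
♟ ♟ ♟ · ♟ ♟ ♟ ♟
· · · ♟ · · · ·
· · · · · · · ·
· ♙ · · · · · ·
· · · · · · ♙ ·
♙ · ♙ ♙ ♙ ♙ · ♙
♖ ♘ ♗ ♕ ♔ ♗ ♘ ♖


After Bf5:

♜ ♞ · ♛ ♚ ♝ ♞ ♜
♟ ♟ ♟ · ♟ ♟ ♟ ♟
· · · ♟ · · · ·
· · · · · ♝ · ·
· ♙ · · · · · ·
· · · · · · ♙ ·
♙ · ♙ ♙ ♙ ♙ · ♙
♖ ♘ ♗ ♕ ♔ ♗ ♘ ♖


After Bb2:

♜ ♞ · ♛ ♚ ♝ ♞ ♜
♟ ♟ ♟ · ♟ ♟ ♟ ♟
· · · ♟ · · · ·
· · · · · ♝ · ·
· ♙ · · · · · ·
· · · · · · ♙ ·
♙ ♗ ♙ ♙ ♙ ♙ · ♙
♖ ♘ · ♕ ♔ ♗ ♘ ♖


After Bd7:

♜ ♞ · ♛ ♚ ♝ ♞ ♜
♟ ♟ ♟ ♝ ♟ ♟ ♟ ♟
· · · ♟ · · · ·
· · · · · · · ·
· ♙ · · · · · ·
· · · · · · ♙ ·
♙ ♗ ♙ ♙ ♙ ♙ · ♙
♖ ♘ · ♕ ♔ ♗ ♘ ♖


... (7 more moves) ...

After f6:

♜ ♞ · ♛ ♚ ♝ ♞ ♜
· ♟ ♟ ♝ ♟ · ♟ ♟
· · · ♟ · ♟ · ·
♟ · · · · · · ·
· ♙ · ♙ · · · ♙
· · · · · ♘ ♙ ♗
♙ ♗ ♙ · ♙ ♙ · ·
♖ ♘ · ♕ ♔ · · ♖


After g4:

♜ ♞ · ♛ ♚ ♝ ♞ ♜
· ♟ ♟ ♝ ♟ · ♟ ♟
· · · ♟ · ♟ · ·
♟ · · · · · · ·
· ♙ · ♙ · · ♙ ♙
· · · · · ♘ · ♗
♙ ♗ ♙ · ♙ ♙ · ·
♖ ♘ · ♕ ♔ · · ♖



  a b c d e f g h
  ─────────────────
8│♜ ♞ · ♛ ♚ ♝ ♞ ♜│8
7│· ♟ ♟ ♝ ♟ · ♟ ♟│7
6│· · · ♟ · ♟ · ·│6
5│♟ · · · · · · ·│5
4│· ♙ · ♙ · · ♙ ♙│4
3│· · · · · ♘ · ♗│3
2│♙ ♗ ♙ · ♙ ♙ · ·│2
1│♖ ♘ · ♕ ♔ · · ♖│1
  ─────────────────
  a b c d e f g h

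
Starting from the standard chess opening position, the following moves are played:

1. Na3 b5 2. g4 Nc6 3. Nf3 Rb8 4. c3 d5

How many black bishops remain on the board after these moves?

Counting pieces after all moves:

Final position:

  a b c d e f g h
  ─────────────────
8│· ♜ ♝ ♛ ♚ ♝ ♞ ♜│8
7│♟ · ♟ · ♟ ♟ ♟ ♟│7
6│· · ♞ · · · · ·│6
5│· ♟ · ♟ · · · ·│5
4│· · · · · · ♙ ·│4
3│♘ · ♙ · · ♘ · ·│3
2│♙ ♙ · ♙ ♙ ♙ · ♙│2
1│♖ · ♗ ♕ ♔ ♗ · ♖│1
  ─────────────────
  a b c d e f g h


2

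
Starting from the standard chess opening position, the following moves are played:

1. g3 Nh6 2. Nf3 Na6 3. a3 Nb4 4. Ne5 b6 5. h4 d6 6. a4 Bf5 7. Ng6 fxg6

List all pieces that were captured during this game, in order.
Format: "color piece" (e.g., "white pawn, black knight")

Tracking captures:
  fxg6: captured white knight

white knight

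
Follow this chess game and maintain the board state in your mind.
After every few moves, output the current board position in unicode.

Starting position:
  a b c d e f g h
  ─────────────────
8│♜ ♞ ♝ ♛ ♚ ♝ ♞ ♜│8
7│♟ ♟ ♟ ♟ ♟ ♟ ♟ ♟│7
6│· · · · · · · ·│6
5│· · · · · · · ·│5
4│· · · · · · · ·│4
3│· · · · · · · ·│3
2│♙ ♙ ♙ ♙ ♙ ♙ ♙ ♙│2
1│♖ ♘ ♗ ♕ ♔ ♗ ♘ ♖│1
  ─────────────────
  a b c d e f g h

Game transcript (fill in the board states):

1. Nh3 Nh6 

  a b c d e f g h
  ─────────────────
8│♜ ♞ ♝ ♛ ♚ ♝ · ♜│8
7│♟ ♟ ♟ ♟ ♟ ♟ ♟ ♟│7
6│· · · · · · · ♞│6
5│· · · · · · · ·│5
4│· · · · · · · ·│4
3│· · · · · · · ♘│3
2│♙ ♙ ♙ ♙ ♙ ♙ ♙ ♙│2
1│♖ ♘ ♗ ♕ ♔ ♗ · ♖│1
  ─────────────────
  a b c d e f g h

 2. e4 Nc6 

  a b c d e f g h
  ─────────────────
8│♜ · ♝ ♛ ♚ ♝ · ♜│8
7│♟ ♟ ♟ ♟ ♟ ♟ ♟ ♟│7
6│· · ♞ · · · · ♞│6
5│· · · · · · · ·│5
4│· · · · ♙ · · ·│4
3│· · · · · · · ♘│3
2│♙ ♙ ♙ ♙ · ♙ ♙ ♙│2
1│♖ ♘ ♗ ♕ ♔ ♗ · ♖│1
  ─────────────────
  a b c d e f g h

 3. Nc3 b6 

  a b c d e f g h
  ─────────────────
8│♜ · ♝ ♛ ♚ ♝ · ♜│8
7│♟ · ♟ ♟ ♟ ♟ ♟ ♟│7
6│· ♟ ♞ · · · · ♞│6
5│· · · · · · · ·│5
4│· · · · ♙ · · ·│4
3│· · ♘ · · · · ♘│3
2│♙ ♙ ♙ ♙ · ♙ ♙ ♙│2
1│♖ · ♗ ♕ ♔ ♗ · ♖│1
  ─────────────────
  a b c d e f g h

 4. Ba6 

  a b c d e f g h
  ─────────────────
8│♜ · ♝ ♛ ♚ ♝ · ♜│8
7│♟ · ♟ ♟ ♟ ♟ ♟ ♟│7
6│♗ ♟ ♞ · · · · ♞│6
5│· · · · · · · ·│5
4│· · · · ♙ · · ·│4
3│· · ♘ · · · · ♘│3
2│♙ ♙ ♙ ♙ · ♙ ♙ ♙│2
1│♖ · ♗ ♕ ♔ · · ♖│1
  ─────────────────
  a b c d e f g h


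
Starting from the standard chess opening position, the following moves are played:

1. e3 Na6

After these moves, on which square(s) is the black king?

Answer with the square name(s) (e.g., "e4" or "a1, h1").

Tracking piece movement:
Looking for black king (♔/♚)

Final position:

  a b c d e f g h
  ─────────────────
8│♜ · ♝ ♛ ♚ ♝ ♞ ♜│8
7│♟ ♟ ♟ ♟ ♟ ♟ ♟ ♟│7
6│♞ · · · · · · ·│6
5│· · · · · · · ·│5
4│· · · · · · · ·│4
3│· · · · ♙ · · ·│3
2│♙ ♙ ♙ ♙ · ♙ ♙ ♙│2
1│♖ ♘ ♗ ♕ ♔ ♗ ♘ ♖│1
  ─────────────────
  a b c d e f g h


e8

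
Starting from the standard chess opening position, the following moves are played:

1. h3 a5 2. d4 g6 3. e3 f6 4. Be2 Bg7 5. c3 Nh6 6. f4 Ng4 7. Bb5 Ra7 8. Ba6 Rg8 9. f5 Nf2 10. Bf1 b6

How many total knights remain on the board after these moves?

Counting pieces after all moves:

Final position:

  a b c d e f g h
  ─────────────────
8│· ♞ ♝ ♛ ♚ · ♜ ·│8
7│♜ · ♟ ♟ ♟ · ♝ ♟│7
6│· ♟ · · · ♟ ♟ ·│6
5│♟ · · · · ♙ · ·│5
4│· · · ♙ · · · ·│4
3│· · ♙ · ♙ · · ♙│3
2│♙ ♙ · · · ♞ ♙ ·│2
1│♖ ♘ ♗ ♕ ♔ ♗ ♘ ♖│1
  ─────────────────
  a b c d e f g h


4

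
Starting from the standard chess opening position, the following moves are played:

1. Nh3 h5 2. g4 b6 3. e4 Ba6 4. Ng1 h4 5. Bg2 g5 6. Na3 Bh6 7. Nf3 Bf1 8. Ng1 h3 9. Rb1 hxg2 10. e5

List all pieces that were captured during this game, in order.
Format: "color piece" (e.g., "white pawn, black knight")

Tracking captures:
  hxg2: captured white bishop

white bishop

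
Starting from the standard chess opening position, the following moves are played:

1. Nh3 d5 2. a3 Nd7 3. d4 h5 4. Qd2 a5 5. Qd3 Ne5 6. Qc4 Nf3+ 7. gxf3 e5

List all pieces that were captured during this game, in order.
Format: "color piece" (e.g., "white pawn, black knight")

Tracking captures:
  gxf3: captured black knight

black knight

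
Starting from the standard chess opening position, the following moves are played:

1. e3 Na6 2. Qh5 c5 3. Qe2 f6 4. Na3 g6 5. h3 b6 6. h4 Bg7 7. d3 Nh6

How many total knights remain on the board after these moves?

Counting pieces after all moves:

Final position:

  a b c d e f g h
  ─────────────────
8│♜ · ♝ ♛ ♚ · · ♜│8
7│♟ · · ♟ ♟ · ♝ ♟│7
6│♞ ♟ · · · ♟ ♟ ♞│6
5│· · ♟ · · · · ·│5
4│· · · · · · · ♙│4
3│♘ · · ♙ ♙ · · ·│3
2│♙ ♙ ♙ · ♕ ♙ ♙ ·│2
1│♖ · ♗ · ♔ ♗ ♘ ♖│1
  ─────────────────
  a b c d e f g h


4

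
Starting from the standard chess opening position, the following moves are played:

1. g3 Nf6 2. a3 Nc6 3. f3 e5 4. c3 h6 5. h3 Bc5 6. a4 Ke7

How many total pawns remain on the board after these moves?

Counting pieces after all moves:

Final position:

  a b c d e f g h
  ─────────────────
8│♜ · ♝ ♛ · · · ♜│8
7│♟ ♟ ♟ ♟ ♚ ♟ ♟ ·│7
6│· · ♞ · · ♞ · ♟│6
5│· · ♝ · ♟ · · ·│5
4│♙ · · · · · · ·│4
3│· · ♙ · · ♙ ♙ ♙│3
2│· ♙ · ♙ ♙ · · ·│2
1│♖ ♘ ♗ ♕ ♔ ♗ ♘ ♖│1
  ─────────────────
  a b c d e f g h


16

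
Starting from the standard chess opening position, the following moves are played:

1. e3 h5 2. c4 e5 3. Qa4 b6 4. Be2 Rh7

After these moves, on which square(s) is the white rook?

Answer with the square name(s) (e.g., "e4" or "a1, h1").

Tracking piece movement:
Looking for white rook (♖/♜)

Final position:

  a b c d e f g h
  ─────────────────
8│♜ ♞ ♝ ♛ ♚ ♝ ♞ ·│8
7│♟ · ♟ ♟ · ♟ ♟ ♜│7
6│· ♟ · · · · · ·│6
5│· · · · ♟ · · ♟│5
4│♕ · ♙ · · · · ·│4
3│· · · · ♙ · · ·│3
2│♙ ♙ · ♙ ♗ ♙ ♙ ♙│2
1│♖ ♘ ♗ · ♔ · ♘ ♖│1
  ─────────────────
  a b c d e f g h


a1, h1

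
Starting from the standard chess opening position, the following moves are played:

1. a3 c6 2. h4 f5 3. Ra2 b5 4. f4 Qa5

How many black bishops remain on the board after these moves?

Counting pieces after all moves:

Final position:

  a b c d e f g h
  ─────────────────
8│♜ ♞ ♝ · ♚ ♝ ♞ ♜│8
7│♟ · · ♟ ♟ · ♟ ♟│7
6│· · ♟ · · · · ·│6
5│♛ ♟ · · · ♟ · ·│5
4│· · · · · ♙ · ♙│4
3│♙ · · · · · · ·│3
2│♖ ♙ ♙ ♙ ♙ · ♙ ·│2
1│· ♘ ♗ ♕ ♔ ♗ ♘ ♖│1
  ─────────────────
  a b c d e f g h


2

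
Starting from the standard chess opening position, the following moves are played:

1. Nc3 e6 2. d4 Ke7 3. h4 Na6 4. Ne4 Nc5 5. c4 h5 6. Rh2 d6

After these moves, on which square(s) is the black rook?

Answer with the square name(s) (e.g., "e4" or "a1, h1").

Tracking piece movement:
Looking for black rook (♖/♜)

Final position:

  a b c d e f g h
  ─────────────────
8│♜ · ♝ ♛ · ♝ ♞ ♜│8
7│♟ ♟ ♟ · ♚ ♟ ♟ ·│7
6│· · · ♟ ♟ · · ·│6
5│· · ♞ · · · · ♟│5
4│· · ♙ ♙ ♘ · · ♙│4
3│· · · · · · · ·│3
2│♙ ♙ · · ♙ ♙ ♙ ♖│2
1│♖ · ♗ ♕ ♔ ♗ ♘ ·│1
  ─────────────────
  a b c d e f g h


a8, h8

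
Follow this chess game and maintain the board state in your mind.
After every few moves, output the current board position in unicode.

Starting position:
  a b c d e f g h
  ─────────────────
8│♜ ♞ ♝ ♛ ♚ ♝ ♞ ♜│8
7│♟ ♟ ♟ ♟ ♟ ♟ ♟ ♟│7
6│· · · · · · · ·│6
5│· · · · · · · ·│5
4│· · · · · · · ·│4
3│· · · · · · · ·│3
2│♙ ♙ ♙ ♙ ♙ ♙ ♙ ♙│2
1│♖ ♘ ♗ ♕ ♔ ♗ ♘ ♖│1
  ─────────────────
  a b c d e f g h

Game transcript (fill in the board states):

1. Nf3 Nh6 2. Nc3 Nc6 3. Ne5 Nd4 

  a b c d e f g h
  ─────────────────
8│♜ · ♝ ♛ ♚ ♝ · ♜│8
7│♟ ♟ ♟ ♟ ♟ ♟ ♟ ♟│7
6│· · · · · · · ♞│6
5│· · · · ♘ · · ·│5
4│· · · ♞ · · · ·│4
3│· · ♘ · · · · ·│3
2│♙ ♙ ♙ ♙ ♙ ♙ ♙ ♙│2
1│♖ · ♗ ♕ ♔ ♗ · ♖│1
  ─────────────────
  a b c d e f g h

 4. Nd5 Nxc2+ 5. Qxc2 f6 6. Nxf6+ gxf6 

  a b c d e f g h
  ─────────────────
8│♜ · ♝ ♛ ♚ ♝ · ♜│8
7│♟ ♟ ♟ ♟ ♟ · · ♟│7
6│· · · · · ♟ · ♞│6
5│· · · · ♘ · · ·│5
4│· · · · · · · ·│4
3│· · · · · · · ·│3
2│♙ ♙ ♕ ♙ ♙ ♙ ♙ ♙│2
1│♖ · ♗ · ♔ ♗ · ♖│1
  ─────────────────
  a b c d e f g h

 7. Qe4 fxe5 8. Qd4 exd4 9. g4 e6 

  a b c d e f g h
  ─────────────────
8│♜ · ♝ ♛ ♚ ♝ · ♜│8
7│♟ ♟ ♟ ♟ · · · ♟│7
6│· · · · ♟ · · ♞│6
5│· · · · · · · ·│5
4│· · · ♟ · · ♙ ·│4
3│· · · · · · · ·│3
2│♙ ♙ · ♙ ♙ ♙ · ♙│2
1│♖ · ♗ · ♔ ♗ · ♖│1
  ─────────────────
  a b c d e f g h

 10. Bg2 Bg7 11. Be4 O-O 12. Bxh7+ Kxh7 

  a b c d e f g h
  ─────────────────
8│♜ · ♝ ♛ · ♜ · ·│8
7│♟ ♟ ♟ ♟ · · ♝ ♚│7
6│· · · · ♟ · · ♞│6
5│· · · · · · · ·│5
4│· · · ♟ · · ♙ ·│4
3│· · · · · · · ·│3
2│♙ ♙ · ♙ ♙ ♙ · ♙│2
1│♖ · ♗ · ♔ · · ♖│1
  ─────────────────
  a b c d e f g h

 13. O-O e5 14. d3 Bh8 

  a b c d e f g h
  ─────────────────
8│♜ · ♝ ♛ · ♜ · ♝│8
7│♟ ♟ ♟ ♟ · · · ♚│7
6│· · · · · · · ♞│6
5│· · · · ♟ · · ·│5
4│· · · ♟ · · ♙ ·│4
3│· · · ♙ · · · ·│3
2│♙ ♙ · · ♙ ♙ · ♙│2
1│♖ · ♗ · · ♖ ♔ ·│1
  ─────────────────
  a b c d e f g h


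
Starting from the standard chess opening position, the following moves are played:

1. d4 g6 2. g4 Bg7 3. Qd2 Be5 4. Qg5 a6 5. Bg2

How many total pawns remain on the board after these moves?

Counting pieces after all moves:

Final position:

  a b c d e f g h
  ─────────────────
8│♜ ♞ ♝ ♛ ♚ · ♞ ♜│8
7│· ♟ ♟ ♟ ♟ ♟ · ♟│7
6│♟ · · · · · ♟ ·│6
5│· · · · ♝ · ♕ ·│5
4│· · · ♙ · · ♙ ·│4
3│· · · · · · · ·│3
2│♙ ♙ ♙ · ♙ ♙ ♗ ♙│2
1│♖ ♘ ♗ · ♔ · ♘ ♖│1
  ─────────────────
  a b c d e f g h


16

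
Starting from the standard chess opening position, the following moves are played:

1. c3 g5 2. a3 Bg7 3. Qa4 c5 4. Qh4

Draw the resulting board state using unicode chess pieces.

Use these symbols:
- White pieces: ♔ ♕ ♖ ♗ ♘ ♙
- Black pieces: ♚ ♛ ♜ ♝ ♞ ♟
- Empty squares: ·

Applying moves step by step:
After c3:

♜ ♞ ♝ ♛ ♚ ♝ ♞ ♜
♟ ♟ ♟ ♟ ♟ ♟ ♟ ♟
· · · · · · · ·
· · · · · · · ·
· · · · · · · ·
· · ♙ · · · · ·
♙ ♙ · ♙ ♙ ♙ ♙ ♙
♖ ♘ ♗ ♕ ♔ ♗ ♘ ♖


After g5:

♜ ♞ ♝ ♛ ♚ ♝ ♞ ♜
♟ ♟ ♟ ♟ ♟ ♟ · ♟
· · · · · · · ·
· · · · · · ♟ ·
· · · · · · · ·
· · ♙ · · · · ·
♙ ♙ · ♙ ♙ ♙ ♙ ♙
♖ ♘ ♗ ♕ ♔ ♗ ♘ ♖


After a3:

♜ ♞ ♝ ♛ ♚ ♝ ♞ ♜
♟ ♟ ♟ ♟ ♟ ♟ · ♟
· · · · · · · ·
· · · · · · ♟ ·
· · · · · · · ·
♙ · ♙ · · · · ·
· ♙ · ♙ ♙ ♙ ♙ ♙
♖ ♘ ♗ ♕ ♔ ♗ ♘ ♖


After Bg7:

♜ ♞ ♝ ♛ ♚ · ♞ ♜
♟ ♟ ♟ ♟ ♟ ♟ ♝ ♟
· · · · · · · ·
· · · · · · ♟ ·
· · · · · · · ·
♙ · ♙ · · · · ·
· ♙ · ♙ ♙ ♙ ♙ ♙
♖ ♘ ♗ ♕ ♔ ♗ ♘ ♖


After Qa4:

♜ ♞ ♝ ♛ ♚ · ♞ ♜
♟ ♟ ♟ ♟ ♟ ♟ ♝ ♟
· · · · · · · ·
· · · · · · ♟ ·
♕ · · · · · · ·
♙ · ♙ · · · · ·
· ♙ · ♙ ♙ ♙ ♙ ♙
♖ ♘ ♗ · ♔ ♗ ♘ ♖


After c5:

♜ ♞ ♝ ♛ ♚ · ♞ ♜
♟ ♟ · ♟ ♟ ♟ ♝ ♟
· · · · · · · ·
· · ♟ · · · ♟ ·
♕ · · · · · · ·
♙ · ♙ · · · · ·
· ♙ · ♙ ♙ ♙ ♙ ♙
♖ ♘ ♗ · ♔ ♗ ♘ ♖


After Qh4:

♜ ♞ ♝ ♛ ♚ · ♞ ♜
♟ ♟ · ♟ ♟ ♟ ♝ ♟
· · · · · · · ·
· · ♟ · · · ♟ ·
· · · · · · · ♕
♙ · ♙ · · · · ·
· ♙ · ♙ ♙ ♙ ♙ ♙
♖ ♘ ♗ · ♔ ♗ ♘ ♖



  a b c d e f g h
  ─────────────────
8│♜ ♞ ♝ ♛ ♚ · ♞ ♜│8
7│♟ ♟ · ♟ ♟ ♟ ♝ ♟│7
6│· · · · · · · ·│6
5│· · ♟ · · · ♟ ·│5
4│· · · · · · · ♕│4
3│♙ · ♙ · · · · ·│3
2│· ♙ · ♙ ♙ ♙ ♙ ♙│2
1│♖ ♘ ♗ · ♔ ♗ ♘ ♖│1
  ─────────────────
  a b c d e f g h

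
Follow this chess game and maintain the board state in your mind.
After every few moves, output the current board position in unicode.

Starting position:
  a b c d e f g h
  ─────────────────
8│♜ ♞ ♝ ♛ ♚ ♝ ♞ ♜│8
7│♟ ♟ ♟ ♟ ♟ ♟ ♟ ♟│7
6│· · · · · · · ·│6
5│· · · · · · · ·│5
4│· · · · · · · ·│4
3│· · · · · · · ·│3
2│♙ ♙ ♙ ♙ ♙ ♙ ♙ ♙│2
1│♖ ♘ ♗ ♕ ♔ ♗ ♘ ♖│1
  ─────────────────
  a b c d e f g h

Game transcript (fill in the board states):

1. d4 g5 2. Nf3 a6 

  a b c d e f g h
  ─────────────────
8│♜ ♞ ♝ ♛ ♚ ♝ ♞ ♜│8
7│· ♟ ♟ ♟ ♟ ♟ · ♟│7
6│♟ · · · · · · ·│6
5│· · · · · · ♟ ·│5
4│· · · ♙ · · · ·│4
3│· · · · · ♘ · ·│3
2│♙ ♙ ♙ · ♙ ♙ ♙ ♙│2
1│♖ ♘ ♗ ♕ ♔ ♗ · ♖│1
  ─────────────────
  a b c d e f g h

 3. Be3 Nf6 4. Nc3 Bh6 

  a b c d e f g h
  ─────────────────
8│♜ ♞ ♝ ♛ ♚ · · ♜│8
7│· ♟ ♟ ♟ ♟ ♟ · ♟│7
6│♟ · · · · ♞ · ♝│6
5│· · · · · · ♟ ·│5
4│· · · ♙ · · · ·│4
3│· · ♘ · ♗ ♘ · ·│3
2│♙ ♙ ♙ · ♙ ♙ ♙ ♙│2
1│♖ · · ♕ ♔ ♗ · ♖│1
  ─────────────────
  a b c d e f g h

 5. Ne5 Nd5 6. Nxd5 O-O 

  a b c d e f g h
  ─────────────────
8│♜ ♞ ♝ ♛ · ♜ ♚ ·│8
7│· ♟ ♟ ♟ ♟ ♟ · ♟│7
6│♟ · · · · · · ♝│6
5│· · · ♘ ♘ · ♟ ·│5
4│· · · ♙ · · · ·│4
3│· · · · ♗ · · ·│3
2│♙ ♙ ♙ · ♙ ♙ ♙ ♙│2
1│♖ · · ♕ ♔ ♗ · ♖│1
  ─────────────────
  a b c d e f g h

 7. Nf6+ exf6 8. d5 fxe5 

  a b c d e f g h
  ─────────────────
8│♜ ♞ ♝ ♛ · ♜ ♚ ·│8
7│· ♟ ♟ ♟ · ♟ · ♟│7
6│♟ · · · · · · ♝│6
5│· · · ♙ ♟ · ♟ ·│5
4│· · · · · · · ·│4
3│· · · · ♗ · · ·│3
2│♙ ♙ ♙ · ♙ ♙ ♙ ♙│2
1│♖ · · ♕ ♔ ♗ · ♖│1
  ─────────────────
  a b c d e f g h

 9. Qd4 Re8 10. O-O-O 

  a b c d e f g h
  ─────────────────
8│♜ ♞ ♝ ♛ ♜ · ♚ ·│8
7│· ♟ ♟ ♟ · ♟ · ♟│7
6│♟ · · · · · · ♝│6
5│· · · ♙ ♟ · ♟ ·│5
4│· · · ♕ · · · ·│4
3│· · · · ♗ · · ·│3
2│♙ ♙ ♙ · ♙ ♙ ♙ ♙│2
1│· · ♔ ♖ · ♗ · ♖│1
  ─────────────────
  a b c d e f g h


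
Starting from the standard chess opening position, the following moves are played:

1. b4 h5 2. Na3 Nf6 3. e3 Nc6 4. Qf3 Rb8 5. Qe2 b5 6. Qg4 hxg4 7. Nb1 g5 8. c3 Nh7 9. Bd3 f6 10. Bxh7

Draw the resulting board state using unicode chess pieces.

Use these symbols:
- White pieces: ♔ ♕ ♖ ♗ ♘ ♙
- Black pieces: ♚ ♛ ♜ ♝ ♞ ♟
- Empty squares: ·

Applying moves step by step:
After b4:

♜ ♞ ♝ ♛ ♚ ♝ ♞ ♜
♟ ♟ ♟ ♟ ♟ ♟ ♟ ♟
· · · · · · · ·
· · · · · · · ·
· ♙ · · · · · ·
· · · · · · · ·
♙ · ♙ ♙ ♙ ♙ ♙ ♙
♖ ♘ ♗ ♕ ♔ ♗ ♘ ♖


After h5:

♜ ♞ ♝ ♛ ♚ ♝ ♞ ♜
♟ ♟ ♟ ♟ ♟ ♟ ♟ ·
· · · · · · · ·
· · · · · · · ♟
· ♙ · · · · · ·
· · · · · · · ·
♙ · ♙ ♙ ♙ ♙ ♙ ♙
♖ ♘ ♗ ♕ ♔ ♗ ♘ ♖


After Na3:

♜ ♞ ♝ ♛ ♚ ♝ ♞ ♜
♟ ♟ ♟ ♟ ♟ ♟ ♟ ·
· · · · · · · ·
· · · · · · · ♟
· ♙ · · · · · ·
♘ · · · · · · ·
♙ · ♙ ♙ ♙ ♙ ♙ ♙
♖ · ♗ ♕ ♔ ♗ ♘ ♖


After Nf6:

♜ ♞ ♝ ♛ ♚ ♝ · ♜
♟ ♟ ♟ ♟ ♟ ♟ ♟ ·
· · · · · ♞ · ·
· · · · · · · ♟
· ♙ · · · · · ·
♘ · · · · · · ·
♙ · ♙ ♙ ♙ ♙ ♙ ♙
♖ · ♗ ♕ ♔ ♗ ♘ ♖


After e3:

♜ ♞ ♝ ♛ ♚ ♝ · ♜
♟ ♟ ♟ ♟ ♟ ♟ ♟ ·
· · · · · ♞ · ·
· · · · · · · ♟
· ♙ · · · · · ·
♘ · · · ♙ · · ·
♙ · ♙ ♙ · ♙ ♙ ♙
♖ · ♗ ♕ ♔ ♗ ♘ ♖


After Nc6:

♜ · ♝ ♛ ♚ ♝ · ♜
♟ ♟ ♟ ♟ ♟ ♟ ♟ ·
· · ♞ · · ♞ · ·
· · · · · · · ♟
· ♙ · · · · · ·
♘ · · · ♙ · · ·
♙ · ♙ ♙ · ♙ ♙ ♙
♖ · ♗ ♕ ♔ ♗ ♘ ♖


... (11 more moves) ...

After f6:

· ♜ ♝ ♛ ♚ ♝ · ♜
♟ · ♟ ♟ ♟ · · ♞
· · ♞ · · ♟ · ·
· ♟ · · · · ♟ ·
· ♙ · · · · ♟ ·
· · ♙ ♗ ♙ · · ·
♙ · · ♙ · ♙ ♙ ♙
♖ ♘ ♗ · ♔ · ♘ ♖


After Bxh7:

· ♜ ♝ ♛ ♚ ♝ · ♜
♟ · ♟ ♟ ♟ · · ♗
· · ♞ · · ♟ · ·
· ♟ · · · · ♟ ·
· ♙ · · · · ♟ ·
· · ♙ · ♙ · · ·
♙ · · ♙ · ♙ ♙ ♙
♖ ♘ ♗ · ♔ · ♘ ♖



  a b c d e f g h
  ─────────────────
8│· ♜ ♝ ♛ ♚ ♝ · ♜│8
7│♟ · ♟ ♟ ♟ · · ♗│7
6│· · ♞ · · ♟ · ·│6
5│· ♟ · · · · ♟ ·│5
4│· ♙ · · · · ♟ ·│4
3│· · ♙ · ♙ · · ·│3
2│♙ · · ♙ · ♙ ♙ ♙│2
1│♖ ♘ ♗ · ♔ · ♘ ♖│1
  ─────────────────
  a b c d e f g h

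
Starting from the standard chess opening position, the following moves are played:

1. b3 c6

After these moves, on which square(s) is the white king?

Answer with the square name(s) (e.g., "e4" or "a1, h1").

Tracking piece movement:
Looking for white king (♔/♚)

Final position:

  a b c d e f g h
  ─────────────────
8│♜ ♞ ♝ ♛ ♚ ♝ ♞ ♜│8
7│♟ ♟ · ♟ ♟ ♟ ♟ ♟│7
6│· · ♟ · · · · ·│6
5│· · · · · · · ·│5
4│· · · · · · · ·│4
3│· ♙ · · · · · ·│3
2│♙ · ♙ ♙ ♙ ♙ ♙ ♙│2
1│♖ ♘ ♗ ♕ ♔ ♗ ♘ ♖│1
  ─────────────────
  a b c d e f g h


e1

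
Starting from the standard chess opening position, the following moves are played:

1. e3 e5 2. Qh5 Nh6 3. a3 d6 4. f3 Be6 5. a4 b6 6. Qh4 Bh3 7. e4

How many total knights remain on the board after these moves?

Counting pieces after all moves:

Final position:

  a b c d e f g h
  ─────────────────
8│♜ ♞ · ♛ ♚ ♝ · ♜│8
7│♟ · ♟ · · ♟ ♟ ♟│7
6│· ♟ · ♟ · · · ♞│6
5│· · · · ♟ · · ·│5
4│♙ · · · ♙ · · ♕│4
3│· · · · · ♙ · ♝│3
2│· ♙ ♙ ♙ · · ♙ ♙│2
1│♖ ♘ ♗ · ♔ ♗ ♘ ♖│1
  ─────────────────
  a b c d e f g h


4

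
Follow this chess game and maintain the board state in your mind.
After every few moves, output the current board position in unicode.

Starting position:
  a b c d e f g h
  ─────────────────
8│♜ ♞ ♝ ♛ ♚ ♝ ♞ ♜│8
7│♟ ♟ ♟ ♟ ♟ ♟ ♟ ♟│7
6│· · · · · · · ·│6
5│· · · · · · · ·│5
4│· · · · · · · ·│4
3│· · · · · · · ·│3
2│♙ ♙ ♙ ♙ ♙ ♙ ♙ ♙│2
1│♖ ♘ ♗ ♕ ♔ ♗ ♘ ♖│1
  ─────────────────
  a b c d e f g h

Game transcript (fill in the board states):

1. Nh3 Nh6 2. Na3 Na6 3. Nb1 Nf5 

  a b c d e f g h
  ─────────────────
8│♜ · ♝ ♛ ♚ ♝ · ♜│8
7│♟ ♟ ♟ ♟ ♟ ♟ ♟ ♟│7
6│♞ · · · · · · ·│6
5│· · · · · ♞ · ·│5
4│· · · · · · · ·│4
3│· · · · · · · ♘│3
2│♙ ♙ ♙ ♙ ♙ ♙ ♙ ♙│2
1│♖ ♘ ♗ ♕ ♔ ♗ · ♖│1
  ─────────────────
  a b c d e f g h

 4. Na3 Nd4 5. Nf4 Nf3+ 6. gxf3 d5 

  a b c d e f g h
  ─────────────────
8│♜ · ♝ ♛ ♚ ♝ · ♜│8
7│♟ ♟ ♟ · ♟ ♟ ♟ ♟│7
6│♞ · · · · · · ·│6
5│· · · ♟ · · · ·│5
4│· · · · · ♘ · ·│4
3│♘ · · · · ♙ · ·│3
2│♙ ♙ ♙ ♙ ♙ ♙ · ♙│2
1│♖ · ♗ ♕ ♔ ♗ · ♖│1
  ─────────────────
  a b c d e f g h

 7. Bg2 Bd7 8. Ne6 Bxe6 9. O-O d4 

  a b c d e f g h
  ─────────────────
8│♜ · · ♛ ♚ ♝ · ♜│8
7│♟ ♟ ♟ · ♟ ♟ ♟ ♟│7
6│♞ · · · ♝ · · ·│6
5│· · · · · · · ·│5
4│· · · ♟ · · · ·│4
3│♘ · · · · ♙ · ·│3
2│♙ ♙ ♙ ♙ ♙ ♙ ♗ ♙│2
1│♖ · ♗ ♕ · ♖ ♔ ·│1
  ─────────────────
  a b c d e f g h

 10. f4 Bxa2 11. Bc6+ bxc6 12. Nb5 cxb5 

  a b c d e f g h
  ─────────────────
8│♜ · · ♛ ♚ ♝ · ♜│8
7│♟ · ♟ · ♟ ♟ ♟ ♟│7
6│♞ · · · · · · ·│6
5│· ♟ · · · · · ·│5
4│· · · ♟ · ♙ · ·│4
3│· · · · · · · ·│3
2│♝ ♙ ♙ ♙ ♙ ♙ · ♙│2
1│♖ · ♗ ♕ · ♖ ♔ ·│1
  ─────────────────
  a b c d e f g h

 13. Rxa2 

  a b c d e f g h
  ─────────────────
8│♜ · · ♛ ♚ ♝ · ♜│8
7│♟ · ♟ · ♟ ♟ ♟ ♟│7
6│♞ · · · · · · ·│6
5│· ♟ · · · · · ·│5
4│· · · ♟ · ♙ · ·│4
3│· · · · · · · ·│3
2│♖ ♙ ♙ ♙ ♙ ♙ · ♙│2
1│· · ♗ ♕ · ♖ ♔ ·│1
  ─────────────────
  a b c d e f g h


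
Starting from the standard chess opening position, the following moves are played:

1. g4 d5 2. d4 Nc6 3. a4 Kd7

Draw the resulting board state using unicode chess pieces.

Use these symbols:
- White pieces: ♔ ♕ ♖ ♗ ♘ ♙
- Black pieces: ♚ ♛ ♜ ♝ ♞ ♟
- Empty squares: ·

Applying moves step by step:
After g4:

♜ ♞ ♝ ♛ ♚ ♝ ♞ ♜
♟ ♟ ♟ ♟ ♟ ♟ ♟ ♟
· · · · · · · ·
· · · · · · · ·
· · · · · · ♙ ·
· · · · · · · ·
♙ ♙ ♙ ♙ ♙ ♙ · ♙
♖ ♘ ♗ ♕ ♔ ♗ ♘ ♖


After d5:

♜ ♞ ♝ ♛ ♚ ♝ ♞ ♜
♟ ♟ ♟ · ♟ ♟ ♟ ♟
· · · · · · · ·
· · · ♟ · · · ·
· · · · · · ♙ ·
· · · · · · · ·
♙ ♙ ♙ ♙ ♙ ♙ · ♙
♖ ♘ ♗ ♕ ♔ ♗ ♘ ♖


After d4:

♜ ♞ ♝ ♛ ♚ ♝ ♞ ♜
♟ ♟ ♟ · ♟ ♟ ♟ ♟
· · · · · · · ·
· · · ♟ · · · ·
· · · ♙ · · ♙ ·
· · · · · · · ·
♙ ♙ ♙ · ♙ ♙ · ♙
♖ ♘ ♗ ♕ ♔ ♗ ♘ ♖


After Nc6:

♜ · ♝ ♛ ♚ ♝ ♞ ♜
♟ ♟ ♟ · ♟ ♟ ♟ ♟
· · ♞ · · · · ·
· · · ♟ · · · ·
· · · ♙ · · ♙ ·
· · · · · · · ·
♙ ♙ ♙ · ♙ ♙ · ♙
♖ ♘ ♗ ♕ ♔ ♗ ♘ ♖


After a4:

♜ · ♝ ♛ ♚ ♝ ♞ ♜
♟ ♟ ♟ · ♟ ♟ ♟ ♟
· · ♞ · · · · ·
· · · ♟ · · · ·
♙ · · ♙ · · ♙ ·
· · · · · · · ·
· ♙ ♙ · ♙ ♙ · ♙
♖ ♘ ♗ ♕ ♔ ♗ ♘ ♖


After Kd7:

♜ · ♝ ♛ · ♝ ♞ ♜
♟ ♟ ♟ ♚ ♟ ♟ ♟ ♟
· · ♞ · · · · ·
· · · ♟ · · · ·
♙ · · ♙ · · ♙ ·
· · · · · · · ·
· ♙ ♙ · ♙ ♙ · ♙
♖ ♘ ♗ ♕ ♔ ♗ ♘ ♖



  a b c d e f g h
  ─────────────────
8│♜ · ♝ ♛ · ♝ ♞ ♜│8
7│♟ ♟ ♟ ♚ ♟ ♟ ♟ ♟│7
6│· · ♞ · · · · ·│6
5│· · · ♟ · · · ·│5
4│♙ · · ♙ · · ♙ ·│4
3│· · · · · · · ·│3
2│· ♙ ♙ · ♙ ♙ · ♙│2
1│♖ ♘ ♗ ♕ ♔ ♗ ♘ ♖│1
  ─────────────────
  a b c d e f g h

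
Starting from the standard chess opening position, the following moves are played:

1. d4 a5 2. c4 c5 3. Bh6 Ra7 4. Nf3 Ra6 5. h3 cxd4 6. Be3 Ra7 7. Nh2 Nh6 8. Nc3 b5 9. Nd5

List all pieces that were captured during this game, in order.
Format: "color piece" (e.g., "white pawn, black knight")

Tracking captures:
  cxd4: captured white pawn

white pawn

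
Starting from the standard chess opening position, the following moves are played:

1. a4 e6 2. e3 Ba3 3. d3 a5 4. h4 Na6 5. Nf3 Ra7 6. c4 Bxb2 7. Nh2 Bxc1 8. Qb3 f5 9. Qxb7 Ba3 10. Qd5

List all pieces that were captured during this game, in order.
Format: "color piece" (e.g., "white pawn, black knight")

Tracking captures:
  Bxb2: captured white pawn
  Bxc1: captured white bishop
  Qxb7: captured black pawn

white pawn, white bishop, black pawn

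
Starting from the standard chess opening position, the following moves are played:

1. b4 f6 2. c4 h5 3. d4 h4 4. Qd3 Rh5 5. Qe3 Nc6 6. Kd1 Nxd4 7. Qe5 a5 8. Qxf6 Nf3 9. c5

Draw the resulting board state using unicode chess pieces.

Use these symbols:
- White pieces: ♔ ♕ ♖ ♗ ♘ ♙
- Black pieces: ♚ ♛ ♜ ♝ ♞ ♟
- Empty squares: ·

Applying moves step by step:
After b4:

♜ ♞ ♝ ♛ ♚ ♝ ♞ ♜
♟ ♟ ♟ ♟ ♟ ♟ ♟ ♟
· · · · · · · ·
· · · · · · · ·
· ♙ · · · · · ·
· · · · · · · ·
♙ · ♙ ♙ ♙ ♙ ♙ ♙
♖ ♘ ♗ ♕ ♔ ♗ ♘ ♖


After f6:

♜ ♞ ♝ ♛ ♚ ♝ ♞ ♜
♟ ♟ ♟ ♟ ♟ · ♟ ♟
· · · · · ♟ · ·
· · · · · · · ·
· ♙ · · · · · ·
· · · · · · · ·
♙ · ♙ ♙ ♙ ♙ ♙ ♙
♖ ♘ ♗ ♕ ♔ ♗ ♘ ♖


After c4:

♜ ♞ ♝ ♛ ♚ ♝ ♞ ♜
♟ ♟ ♟ ♟ ♟ · ♟ ♟
· · · · · ♟ · ·
· · · · · · · ·
· ♙ ♙ · · · · ·
· · · · · · · ·
♙ · · ♙ ♙ ♙ ♙ ♙
♖ ♘ ♗ ♕ ♔ ♗ ♘ ♖


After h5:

♜ ♞ ♝ ♛ ♚ ♝ ♞ ♜
♟ ♟ ♟ ♟ ♟ · ♟ ·
· · · · · ♟ · ·
· · · · · · · ♟
· ♙ ♙ · · · · ·
· · · · · · · ·
♙ · · ♙ ♙ ♙ ♙ ♙
♖ ♘ ♗ ♕ ♔ ♗ ♘ ♖


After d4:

♜ ♞ ♝ ♛ ♚ ♝ ♞ ♜
♟ ♟ ♟ ♟ ♟ · ♟ ·
· · · · · ♟ · ·
· · · · · · · ♟
· ♙ ♙ ♙ · · · ·
· · · · · · · ·
♙ · · · ♙ ♙ ♙ ♙
♖ ♘ ♗ ♕ ♔ ♗ ♘ ♖


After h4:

♜ ♞ ♝ ♛ ♚ ♝ ♞ ♜
♟ ♟ ♟ ♟ ♟ · ♟ ·
· · · · · ♟ · ·
· · · · · · · ·
· ♙ ♙ ♙ · · · ♟
· · · · · · · ·
♙ · · · ♙ ♙ ♙ ♙
♖ ♘ ♗ ♕ ♔ ♗ ♘ ♖


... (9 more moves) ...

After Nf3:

♜ · ♝ ♛ ♚ ♝ ♞ ·
· ♟ ♟ ♟ ♟ · ♟ ·
· · · · · ♕ · ·
♟ · · · · · · ♜
· ♙ ♙ · · · · ♟
· · · · · ♞ · ·
♙ · · · ♙ ♙ ♙ ♙
♖ ♘ ♗ ♔ · ♗ ♘ ♖


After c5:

♜ · ♝ ♛ ♚ ♝ ♞ ·
· ♟ ♟ ♟ ♟ · ♟ ·
· · · · · ♕ · ·
♟ · ♙ · · · · ♜
· ♙ · · · · · ♟
· · · · · ♞ · ·
♙ · · · ♙ ♙ ♙ ♙
♖ ♘ ♗ ♔ · ♗ ♘ ♖



  a b c d e f g h
  ─────────────────
8│♜ · ♝ ♛ ♚ ♝ ♞ ·│8
7│· ♟ ♟ ♟ ♟ · ♟ ·│7
6│· · · · · ♕ · ·│6
5│♟ · ♙ · · · · ♜│5
4│· ♙ · · · · · ♟│4
3│· · · · · ♞ · ·│3
2│♙ · · · ♙ ♙ ♙ ♙│2
1│♖ ♘ ♗ ♔ · ♗ ♘ ♖│1
  ─────────────────
  a b c d e f g h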